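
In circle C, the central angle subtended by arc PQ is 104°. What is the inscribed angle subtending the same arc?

By the inscribed angle theorem, the inscribed angle is half the central angle.
Inscribed angle = 104° / 2 = 52°

52°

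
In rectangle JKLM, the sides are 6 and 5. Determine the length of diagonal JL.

d = sqrt(6^2 + 5^2) = sqrt(61)

sqrt(61)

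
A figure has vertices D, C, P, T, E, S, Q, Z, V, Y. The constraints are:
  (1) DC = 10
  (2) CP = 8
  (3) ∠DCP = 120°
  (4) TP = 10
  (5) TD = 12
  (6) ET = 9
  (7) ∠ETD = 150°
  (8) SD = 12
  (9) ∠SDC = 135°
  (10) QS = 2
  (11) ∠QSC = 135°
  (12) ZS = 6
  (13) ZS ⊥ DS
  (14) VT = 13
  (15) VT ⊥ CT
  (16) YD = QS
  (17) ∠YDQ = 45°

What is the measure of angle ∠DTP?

Step 1: By the law of cosines on triangle DCP: DP² = 10² + 8² − 2·10·8·cos(120°) = 244, so DP = 2·√61.
Step 2: By the inverse law of cosines on triangle DTP: cos(∠DTP) = (12² + 10² − (2·√61)²) / (2·12·10) = 0/240 = 0, so ∠DTP = 90°.

Therefore, the measure of angle ∠DTP = 90°.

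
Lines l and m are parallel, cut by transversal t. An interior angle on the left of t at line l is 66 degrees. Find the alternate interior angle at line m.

Alternate interior angles are equal: 66 degrees.

66 degrees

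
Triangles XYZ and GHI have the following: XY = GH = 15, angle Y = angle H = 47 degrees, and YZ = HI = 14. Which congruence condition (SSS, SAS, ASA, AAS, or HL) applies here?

The given information matches SAS: Two pairs of corresponding sides and the included angle are equal (Side-Angle-Side).

SAS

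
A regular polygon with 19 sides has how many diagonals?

Total line segments between 19 vertices = C(19,2) = 171.
Subtract the 19 sides: 171 - 19 = 152 diagonals.

152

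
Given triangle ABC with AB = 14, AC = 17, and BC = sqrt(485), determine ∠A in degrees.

By the inverse law of cosines: cos(A) = (AB² + AC² - BC²) / (2 × AB × AC)
cos(A) = (14² + 17² - (sqrt(485))²) / (2 × 14 × 17)
cos(A) = (196 + 289 - (485)) / 476
cos(A) = 0
A = arccos(0) = 90°

90°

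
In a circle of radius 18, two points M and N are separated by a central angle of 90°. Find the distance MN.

Chord length = 2r sin(θ/2)
= 2 × 18 × sin(90°/2)
= 2 × 18 × sin(45°)
= 18*sqrt(2)

18*sqrt(2)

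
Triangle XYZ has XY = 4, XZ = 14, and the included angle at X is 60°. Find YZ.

By the law of cosines: YZ^2 = XY^2 + XZ^2 - 2*XY*XZ*cos(X)
YZ^2 = 4^2 + 14^2 - 2*4*14*cos(60°)
YZ^2 = 16 + 196 - 112*(1/2)
YZ^2 = 156
YZ = 2*sqrt(39)

2*sqrt(39)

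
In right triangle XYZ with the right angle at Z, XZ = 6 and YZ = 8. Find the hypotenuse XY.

XY = sqrt(6^2 + 8^2) = sqrt(100) = 10

10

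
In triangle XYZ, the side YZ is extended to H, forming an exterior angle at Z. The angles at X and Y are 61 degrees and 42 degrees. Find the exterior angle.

The interior angle at Z is 180 - 61 - 42 = 77 degrees.
The exterior angle and interior angle at Z are supplementary:
Exterior angle = 180 - 77 = 103 degrees.

103 degrees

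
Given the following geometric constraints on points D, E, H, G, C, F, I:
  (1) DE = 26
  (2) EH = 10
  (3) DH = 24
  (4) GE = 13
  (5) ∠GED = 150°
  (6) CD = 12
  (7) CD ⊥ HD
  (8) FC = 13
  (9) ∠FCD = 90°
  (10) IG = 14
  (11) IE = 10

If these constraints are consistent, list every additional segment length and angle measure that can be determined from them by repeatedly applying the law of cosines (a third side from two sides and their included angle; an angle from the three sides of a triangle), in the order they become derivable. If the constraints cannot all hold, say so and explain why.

The constraints are consistent. Derivable facts, in order:
After 1 step:
- DF ≈ 17.69
- DG ≈ 37.82
- HC = 12·√5
- ∠DEH = 67.38°
- ∠DHE = 90°
- ∠EDH = 22.62°
- ∠EGI = 43.28°
- ∠EIG = 63.03°
- ∠GEI = 73.69°
After 2 steps:
- ∠CDF = 47.29°
- ∠CFD = 42.71°
- ∠CHD = 26.57°
- ∠DCH = 63.43°
- ∠DGE = 20.1°
- ∠EDG = 9.9°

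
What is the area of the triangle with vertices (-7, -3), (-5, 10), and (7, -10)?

The Shoelace formula computes the area from vertex coordinates by summing cross products.
For vertices (-7,-3), (-5,10), (7,-10):
Signed sum = -7*10 - -5*-3 + -5*-10 - 7*10 + 7*-3 - -7*-10
= -85 + -20 + -91 = -196
Area = (1/2)|-196| = 98.

98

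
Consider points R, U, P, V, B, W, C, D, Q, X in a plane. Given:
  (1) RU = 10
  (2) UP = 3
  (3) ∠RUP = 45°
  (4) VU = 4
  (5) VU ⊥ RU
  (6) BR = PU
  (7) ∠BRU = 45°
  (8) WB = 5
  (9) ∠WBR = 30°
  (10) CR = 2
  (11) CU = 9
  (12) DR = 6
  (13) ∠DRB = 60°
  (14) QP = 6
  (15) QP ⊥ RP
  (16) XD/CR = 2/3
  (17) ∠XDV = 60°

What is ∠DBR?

From the given relations: BR = PU = 3.
Step 1: By the law of cosines on triangle BRD: BD² = 3² + 6² − 2·3·6·cos(60°) = 27, so BD = 3·√3.
Step 2: By the inverse law of cosines on triangle DBR: cos(∠DBR) = ((3·√3)² + 3² − 6²) / (2·3·√3·3) = 0/31.18 = 0, so ∠DBR = 90°.

Therefore, the measure of angle ∠DBR = 90°.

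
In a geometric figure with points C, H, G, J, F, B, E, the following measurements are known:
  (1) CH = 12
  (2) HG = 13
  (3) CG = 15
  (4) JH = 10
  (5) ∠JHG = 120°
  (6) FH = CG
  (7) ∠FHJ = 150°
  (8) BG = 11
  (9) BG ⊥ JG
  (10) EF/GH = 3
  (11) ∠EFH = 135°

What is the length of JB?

Step 1: By the law of cosines on triangle JHG: JG² = 10² + 13² − 2·10·13·cos(120°) = 399, so JG ≈ 19.97.
Step 2: By the law of cosines on triangle JGB: JB² = 19.97² + 11² − 2·19.97·11·cos(90°) = 520, so JB = 2·√130.

Therefore, the length of JB = 2·√130.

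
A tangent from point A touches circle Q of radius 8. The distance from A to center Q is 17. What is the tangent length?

tangent = √(d² - r²) = √(17² - 8²) = √(289 - 64) = √225 = 15

15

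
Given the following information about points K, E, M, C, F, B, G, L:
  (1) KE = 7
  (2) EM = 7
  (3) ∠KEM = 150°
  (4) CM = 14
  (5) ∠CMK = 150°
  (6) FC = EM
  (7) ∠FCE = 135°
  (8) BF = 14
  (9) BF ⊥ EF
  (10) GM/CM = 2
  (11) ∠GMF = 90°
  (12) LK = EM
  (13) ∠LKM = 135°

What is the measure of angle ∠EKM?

Step 1: By the law of cosines on triangle KEM: KM² = 7² + 7² − 2·7·7·cos(150°) = 182.87, so KM ≈ 13.52.
Step 2: By the inverse law of cosines on triangle EKM: cos(∠EKM) = (7² + 13.52² − 7²) / (2·7·13.52) = 182.87/189.32 = 0.9659, so ∠EKM = 15°.

Therefore, the measure of angle ∠EKM = 15°.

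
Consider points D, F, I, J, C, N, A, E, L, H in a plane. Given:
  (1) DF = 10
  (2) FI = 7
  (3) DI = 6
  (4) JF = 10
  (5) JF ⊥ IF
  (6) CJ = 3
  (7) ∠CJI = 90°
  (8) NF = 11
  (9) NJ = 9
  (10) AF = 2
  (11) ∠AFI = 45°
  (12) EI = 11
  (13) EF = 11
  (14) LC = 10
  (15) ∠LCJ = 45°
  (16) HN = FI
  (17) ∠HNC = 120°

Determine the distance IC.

Step 1: By the law of cosines on triangle JFI: JI² = 10² + 7² − 2·10·7·cos(90°) = 149, so JI = √149.
Step 2: By the law of cosines on triangle IJC: IC² = √149² + 3² − 2·√149·3·cos(90°) = 158, so IC = √158.

Therefore, the length of IC = √158.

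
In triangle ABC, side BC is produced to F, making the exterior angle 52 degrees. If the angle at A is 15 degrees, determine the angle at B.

By the exterior angle theorem: exterior angle = sum of remote interior angles.
52 = 15 + angle B
angle B = 52 - 15 = 37 degrees

37 degrees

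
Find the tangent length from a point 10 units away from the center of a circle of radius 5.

The tangent, radius, and line from the external point to the center form a right triangle.
The right angle is where the tangent meets the radius.
By the Pythagorean theorem: tangent² + 5² = 10²
tangent² = 100 - 25 = 75
tangent = 5*sqrt(3)

5*sqrt(3)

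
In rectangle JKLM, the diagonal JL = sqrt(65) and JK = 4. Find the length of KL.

The diagonal of a rectangle forms a right triangle with the two sides.
Rearranging the Pythagorean theorem: missing side = sqrt(d^2 - known^2).
= sqrt(65 - 16) = sqrt(49) = 7.

7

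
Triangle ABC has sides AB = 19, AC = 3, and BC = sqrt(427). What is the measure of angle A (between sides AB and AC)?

By the inverse law of cosines: cos(A) = (AB² + AC² - BC²) / (2 × AB × AC)
cos(A) = (19² + 3² - (sqrt(427))²) / (2 × 19 × 3)
cos(A) = (361 + 9 - (427)) / 114
cos(A) = -1/2
A = arccos(-1/2) = 120°

120°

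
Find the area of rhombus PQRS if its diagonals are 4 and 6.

Area = (4 * 6) / 2 = 24 / 2 = 12

12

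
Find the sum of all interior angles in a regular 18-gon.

The sum of interior angles of an n-sided polygon is (n - 2) * 180.
For n = 18: (18 - 2) * 180 = 16 * 180 = 2880 degrees.

2880 degrees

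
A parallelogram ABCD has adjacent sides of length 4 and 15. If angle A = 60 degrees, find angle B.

Opposite sides of a parallelogram are parallel, so consecutive angles form co-interior angles on a transversal.
Co-interior angles sum to 180°, giving angle B = 180 - 60 = 120 degrees.

120 degrees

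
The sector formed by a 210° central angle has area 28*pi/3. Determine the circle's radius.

Sector area A = πr² × θ/360, so r² = 360A / (πθ).
r² = 360 × 28*pi/3 / (π × 210)
r² = 16
r = 4

4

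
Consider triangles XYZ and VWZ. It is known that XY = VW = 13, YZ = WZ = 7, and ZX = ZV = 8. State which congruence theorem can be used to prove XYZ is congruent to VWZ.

The given information provides:
XY = VW = 13, YZ = WZ = 7, and ZX = ZV = 8
This matches the SSS congruence theorem.
All three pairs of corresponding sides are equal (Side-Side-Side).

SSS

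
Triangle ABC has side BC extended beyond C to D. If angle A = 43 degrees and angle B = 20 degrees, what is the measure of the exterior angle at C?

The interior angle at C is 180 - 43 - 20 = 117 degrees.
The exterior angle and interior angle at C are supplementary:
Exterior angle = 180 - 117 = 63 degrees.

63 degrees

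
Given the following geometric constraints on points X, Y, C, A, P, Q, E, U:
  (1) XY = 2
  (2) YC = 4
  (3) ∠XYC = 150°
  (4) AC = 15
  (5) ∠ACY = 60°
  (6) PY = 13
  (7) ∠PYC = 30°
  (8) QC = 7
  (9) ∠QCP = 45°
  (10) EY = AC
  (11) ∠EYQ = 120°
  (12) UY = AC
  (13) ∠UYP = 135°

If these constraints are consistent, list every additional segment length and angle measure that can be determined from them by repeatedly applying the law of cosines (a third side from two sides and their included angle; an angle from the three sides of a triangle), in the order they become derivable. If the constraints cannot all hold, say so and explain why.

The constraints are consistent. Derivable facts, in order:
After 1 step:
- CP ≈ 9.74
- PU ≈ 25.88
- XC ≈ 5.82
- YA = √181
After 2 steps:
- PQ ≈ 6.89
- ∠AYC = 105.08°
- ∠CAY = 14.92°
- ∠CPY = 11.85°
- ∠CXY = 20.1°
- ∠PCY = 138.15°
- ∠PUY = 20.81°
- ∠UPY = 24.19°
- ∠XCY = 9.9°
After 3 steps:
- ∠CPQ = 45.92°
- ∠CQP = 89.08°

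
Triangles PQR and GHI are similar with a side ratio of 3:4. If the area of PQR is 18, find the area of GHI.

For similar figures, the area ratio equals the square of the side ratio.
Side ratio (PQR to GHI) = 3:4, so area ratio = 3^2:4^2 = 9:16.
If the area of PQR is 18, then the area of GHI = 18 * (16/9) = 32.

32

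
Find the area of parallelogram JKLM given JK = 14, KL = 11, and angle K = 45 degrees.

Area = 14 * 11 * sin(45°) = 154 * sqrt(2)/2 = 77*sqrt(2)

77*sqrt(2)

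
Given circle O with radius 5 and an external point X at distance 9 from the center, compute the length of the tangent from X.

tangent = √(d² - r²) = √(9² - 5²) = √(81 - 25) = √56 = 2*sqrt(14)

2*sqrt(14)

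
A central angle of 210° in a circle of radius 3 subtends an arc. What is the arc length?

Arc length = 2π(3)(7/12) = 7*pi/2

7*pi/2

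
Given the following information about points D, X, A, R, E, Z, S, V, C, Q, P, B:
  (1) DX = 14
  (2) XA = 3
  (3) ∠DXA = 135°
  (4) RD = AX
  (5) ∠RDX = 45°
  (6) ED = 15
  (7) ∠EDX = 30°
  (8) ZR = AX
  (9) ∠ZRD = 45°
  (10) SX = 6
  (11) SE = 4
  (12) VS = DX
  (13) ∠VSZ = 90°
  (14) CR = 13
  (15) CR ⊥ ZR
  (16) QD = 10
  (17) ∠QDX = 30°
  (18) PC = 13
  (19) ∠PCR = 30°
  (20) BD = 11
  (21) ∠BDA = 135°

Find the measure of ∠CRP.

Step 1: By the law of cosines on triangle RCP: RP² = 13² + 13² − 2·13·13·cos(30°) = 45.28, so RP ≈ 6.73.
Step 2: By the inverse law of cosines on triangle CRP: cos(∠CRP) = (13² + 6.73² − 13²) / (2·13·6.73) = 45.28/174.96 = 0.2588, so ∠CRP = 75°.

Therefore, the measure of angle ∠CRP = 75°.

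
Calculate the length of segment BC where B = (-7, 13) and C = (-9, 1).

d = sqrt((-2)^2 + (-12)^2) = sqrt(148) = 2*sqrt(37)

2*sqrt(37)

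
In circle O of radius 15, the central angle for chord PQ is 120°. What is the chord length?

Chord = 2(15) sin(60°) = 15*sqrt(3)

15*sqrt(3)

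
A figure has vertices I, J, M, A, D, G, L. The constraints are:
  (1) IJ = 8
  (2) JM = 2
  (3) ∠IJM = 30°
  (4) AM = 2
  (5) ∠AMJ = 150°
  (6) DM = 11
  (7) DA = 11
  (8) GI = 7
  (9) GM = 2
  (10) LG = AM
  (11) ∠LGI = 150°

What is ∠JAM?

Step 1: By the law of cosines on triangle AMJ: AJ² = 2² + 2² − 2·2·2·cos(150°) = 14.93, so AJ ≈ 3.86.
Step 2: By the inverse law of cosines on triangle JAM: cos(∠JAM) = (3.86² + 2² − 2²) / (2·3.86·2) = 14.93/15.45 = 0.9659, so ∠JAM = 15°.

Therefore, the measure of angle ∠JAM = 15°.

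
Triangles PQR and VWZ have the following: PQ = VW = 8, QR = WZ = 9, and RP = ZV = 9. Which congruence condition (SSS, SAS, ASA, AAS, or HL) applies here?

The given information matches SSS: All three pairs of corresponding sides are equal (Side-Side-Side).

SSS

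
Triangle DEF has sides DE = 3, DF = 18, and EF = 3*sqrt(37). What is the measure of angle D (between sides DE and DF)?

When all three sides of a triangle are known, the law of cosines can be rearranged to find any angle.
cos(C) = (a² + b² - c²) / (2ab) gives cos(D) = 0.
Taking the inverse cosine: D = 90°.

90°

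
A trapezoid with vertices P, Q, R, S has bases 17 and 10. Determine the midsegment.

The midsegment (median) of a trapezoid connects the midpoints of the non-parallel sides.
Its length is the average of the two bases: (17 + 10) / 2 = 27/2.

27/2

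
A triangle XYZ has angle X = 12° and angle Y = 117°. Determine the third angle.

angle Z = 180 - 12 - 117 = 51 degrees.

51 degrees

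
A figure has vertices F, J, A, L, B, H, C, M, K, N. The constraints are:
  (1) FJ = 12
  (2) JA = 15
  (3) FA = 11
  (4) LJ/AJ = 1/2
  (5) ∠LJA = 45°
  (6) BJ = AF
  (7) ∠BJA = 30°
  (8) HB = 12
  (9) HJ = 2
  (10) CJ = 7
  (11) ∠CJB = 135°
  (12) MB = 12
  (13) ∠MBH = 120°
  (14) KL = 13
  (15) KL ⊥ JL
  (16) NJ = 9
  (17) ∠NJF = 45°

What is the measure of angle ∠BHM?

Step 1: By the law of cosines on triangle HBM: HM² = 12² + 12² − 2·12·12·cos(120°) = 432, so HM = 12·√3.
Step 2: By the inverse law of cosines on triangle BHM: cos(∠BHM) = (12² + (12·√3)² − 12²) / (2·12·12·√3) = 432/498.83 = 0.866, so ∠BHM = 30°.

Therefore, the measure of angle ∠BHM = 30°.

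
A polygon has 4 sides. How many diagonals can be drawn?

The number of diagonals in an n-gon is n(n - 3)/2.
For n = 4: 4(4 - 3)/2 = 4 × 1 / 2 = 2.

2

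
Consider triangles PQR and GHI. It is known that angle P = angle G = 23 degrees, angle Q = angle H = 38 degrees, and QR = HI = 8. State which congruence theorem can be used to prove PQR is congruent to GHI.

The given information matches AAS: Two pairs of corresponding angles and a non-included side are equal (Angle-Angle-Side).

AAS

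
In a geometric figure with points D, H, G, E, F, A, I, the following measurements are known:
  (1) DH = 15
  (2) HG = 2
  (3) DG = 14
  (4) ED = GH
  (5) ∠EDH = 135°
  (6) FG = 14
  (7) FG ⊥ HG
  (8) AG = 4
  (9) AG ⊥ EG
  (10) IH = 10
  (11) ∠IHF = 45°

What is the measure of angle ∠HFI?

Step 1: By the law of cosines on triangle FGH: FH² = 14² + 2² − 2·14·2·cos(90°) = 200, so FH = 10·√2.
Step 2: By the law of cosines on triangle FHI: FI² = (10·√2)² + 10² − 2·10·√2·10·cos(45°) = 100, so FI = 10.
Step 3: By the inverse law of cosines on triangle HFI: cos(∠HFI) = ((10·√2)² + 10² − 10²) / (2·10·√2·10) = 200/282.84 = 0.7071, so ∠HFI = 45°.

Therefore, the measure of angle ∠HFI = 45°.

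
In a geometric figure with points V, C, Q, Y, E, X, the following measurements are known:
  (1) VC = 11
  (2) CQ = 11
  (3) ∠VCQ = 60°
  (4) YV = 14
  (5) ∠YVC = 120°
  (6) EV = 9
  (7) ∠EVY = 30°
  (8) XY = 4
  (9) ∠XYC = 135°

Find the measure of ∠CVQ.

Step 1: By the law of cosines on triangle VCQ: VQ² = 11² + 11² − 2·11·11·cos(60°) = 121, so VQ = 11.
Step 2: By the inverse law of cosines on triangle CVQ: cos(∠CVQ) = (11² + 11² − 11²) / (2·11·11) = 121/242 = 0.5, so ∠CVQ = 60°.

Therefore, the measure of angle ∠CVQ = 60°.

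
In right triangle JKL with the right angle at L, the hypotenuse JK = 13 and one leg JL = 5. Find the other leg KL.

Rearranging the Pythagorean theorem to solve for the unknown leg:
leg^2 = hypotenuse^2 - known_leg^2 = 169 - 25 = 144
leg = sqrt(144) = 12.

12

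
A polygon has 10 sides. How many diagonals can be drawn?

The number of diagonals in an n-gon is n(n - 3)/2.
For n = 10: 10(10 - 3)/2 = 10 × 7 / 2 = 35.

35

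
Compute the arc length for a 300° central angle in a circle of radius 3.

The full circumference is 2πr = 2π(3) = 6*pi.
The arc spans 300° out of 360°, which is a fraction of 5/6.
Arc length = 6*pi × 5/6 = 5*pi.

5*pi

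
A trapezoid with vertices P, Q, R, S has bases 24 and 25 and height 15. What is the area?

Area = (24 + 25) * 15 / 2 = 735 / 2 = 735/2

735/2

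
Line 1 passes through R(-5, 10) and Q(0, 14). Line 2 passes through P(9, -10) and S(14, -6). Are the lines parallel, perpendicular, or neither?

Slope of line 1: m1 = (14 - 10)/(0 - -5) = 4/5 = 4/5
Slope of line 2: m2 = (-6 - -10)/(14 - 9) = 4/5 = 4/5
Two lines are parallel if and only if they have equal slopes (or both are vertical).
Here m1 = m2 = 4/5, confirming the lines are parallel.

Parallel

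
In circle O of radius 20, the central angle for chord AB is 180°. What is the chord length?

Chord length = 2r sin(θ/2)
= 2 × 20 × sin(180°/2)
= 2 × 20 × sin(90°)
= 40

40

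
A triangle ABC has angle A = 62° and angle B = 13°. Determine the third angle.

By the triangle angle sum property, the three interior angles of any triangle add up to 180°.
We know angle A = 62° and angle B = 13°, so their sum is 75°.
Therefore angle C = 180° - 75° = 105°.

105 degrees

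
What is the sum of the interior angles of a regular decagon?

The sum of interior angles of an n-sided polygon is (n - 2) * 180.
For n = 10: (10 - 2) * 180 = 8 * 180 = 1440 degrees.

1440 degrees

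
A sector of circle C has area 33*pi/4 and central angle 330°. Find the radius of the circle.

r² = 360 × 33*pi/4 / (π × 330) = 9, so r = 3.

3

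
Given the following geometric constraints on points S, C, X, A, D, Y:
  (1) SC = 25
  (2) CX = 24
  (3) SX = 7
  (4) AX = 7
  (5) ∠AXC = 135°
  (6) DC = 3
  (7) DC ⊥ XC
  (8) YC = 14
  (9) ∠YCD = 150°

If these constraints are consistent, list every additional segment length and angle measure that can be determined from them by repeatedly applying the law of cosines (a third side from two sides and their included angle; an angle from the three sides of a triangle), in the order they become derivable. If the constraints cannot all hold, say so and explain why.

The constraints are consistent. Derivable facts, in order:
After 1 step:
- CA ≈ 29.37
- DY ≈ 16.67
- XD = 3·√65
- ∠CSX = 73.74°
- ∠CXS = 90°
- ∠SCX = 16.26°
After 2 steps:
- ∠ACX = 9.7°
- ∠CAX = 35.3°
- ∠CDX = 82.87°
- ∠CDY = 24.84°
- ∠CXD = 7.13°
- ∠CYD = 5.16°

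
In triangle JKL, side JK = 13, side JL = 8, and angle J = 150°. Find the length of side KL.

Law of cosines: KL^2 = 13^2 + 8^2 - 2(13)(8)cos(150°) = 104*sqrt(3) + 233, so KL = sqrt(104*sqrt(3) + 233).

sqrt(104*sqrt(3) + 233)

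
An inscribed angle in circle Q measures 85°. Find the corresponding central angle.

Central angle = 2 × 85° = 170° (inscribed angle theorem).

170°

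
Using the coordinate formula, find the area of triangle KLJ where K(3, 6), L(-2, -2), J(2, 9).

Using the Shoelace formula for a triangle:
Area = (1/2)|x0(y1 - y2) + x1(y2 - y0) + x2(y0 - y1)|
Area = (1/2)|3(-2 - 9) + -2(9 - 6) + 2(6 - -2)|
Area = (1/2)|-33 + -6 + 16|
Area = (1/2)|-23|
Area = (1/2)(23)
Area = 23/2

23/2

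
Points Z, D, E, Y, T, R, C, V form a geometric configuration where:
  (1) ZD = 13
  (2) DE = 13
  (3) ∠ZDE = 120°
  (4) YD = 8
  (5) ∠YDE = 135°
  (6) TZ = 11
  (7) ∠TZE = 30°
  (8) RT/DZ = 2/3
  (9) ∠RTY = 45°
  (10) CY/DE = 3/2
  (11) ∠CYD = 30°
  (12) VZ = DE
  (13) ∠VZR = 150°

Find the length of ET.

Step 1: By the law of cosines on triangle ZDE: ZE² = 13² + 13² − 2·13·13·cos(120°) = 507, so ZE = 13·√3.
Step 2: By the law of cosines on triangle EZT: ET² = (13·√3)² + 11² − 2·13·√3·11·cos(30°) = 199, so ET = √199.

Therefore, the length of ET = √199.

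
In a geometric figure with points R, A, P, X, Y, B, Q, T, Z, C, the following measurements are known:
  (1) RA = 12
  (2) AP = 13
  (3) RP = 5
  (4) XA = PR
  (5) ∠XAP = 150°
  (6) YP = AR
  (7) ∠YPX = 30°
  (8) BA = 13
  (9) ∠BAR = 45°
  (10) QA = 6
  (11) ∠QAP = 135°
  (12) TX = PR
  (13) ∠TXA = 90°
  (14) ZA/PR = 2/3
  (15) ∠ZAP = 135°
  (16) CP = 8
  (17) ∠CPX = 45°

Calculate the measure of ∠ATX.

From the given relations: TX = PR = 5; XA = PR = 5.
Step 1: By the law of cosines on triangle TXA: TA² = 5² + 5² − 2·5·5·cos(90°) = 50, so TA = 5·√2.
Step 2: By the inverse law of cosines on triangle ATX: cos(∠ATX) = ((5·√2)² + 5² − 5²) / (2·5·√2·5) = 50/70.71 = 0.7071, so ∠ATX = 45°.

Therefore, the measure of angle ∠ATX = 45°.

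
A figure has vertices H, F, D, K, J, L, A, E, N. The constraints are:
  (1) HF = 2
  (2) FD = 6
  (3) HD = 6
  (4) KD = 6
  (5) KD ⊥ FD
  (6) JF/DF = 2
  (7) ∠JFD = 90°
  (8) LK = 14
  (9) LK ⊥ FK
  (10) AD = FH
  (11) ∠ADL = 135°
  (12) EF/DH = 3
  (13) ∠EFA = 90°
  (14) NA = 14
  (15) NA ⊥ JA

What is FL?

Step 1: By the law of cosines on triangle FDK: FK² = 6² + 6² − 2·6·6·cos(90°) = 72, so FK = 6·√2.
Step 2: By the law of cosines on triangle FKL: FL² = (6·√2)² + 14² − 2·6·√2·14·cos(90°) = 268, so FL = 2·√67.

Therefore, the length of FL = 2·√67.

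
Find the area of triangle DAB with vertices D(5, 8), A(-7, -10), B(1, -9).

Shoelace: Area = (1/2)|5(-10--9) + -7(-9-8) + 1(8--10)| = (1/2)(132) = 66

66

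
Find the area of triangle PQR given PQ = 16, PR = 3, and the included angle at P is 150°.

When two sides and the included angle are known, the area formula is (1/2)ab sin(C).
The height from one side to the opposite vertex is 3 sin(150°) = 3/2.
Area = (1/2) * 16 * 3/2 = 12.

12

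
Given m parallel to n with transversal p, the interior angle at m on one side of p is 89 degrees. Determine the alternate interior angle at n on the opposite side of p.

Alternate interior angles lie on opposite sides of the transversal, between the parallel lines.
By the alternate interior angle theorem, they are equal: 89 degrees.

89 degrees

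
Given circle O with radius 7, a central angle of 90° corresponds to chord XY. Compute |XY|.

Drop a perpendicular from the center to the chord, bisecting both the chord and the central angle.
Each half-chord = r sin(θ/2) = 7 sin(45°).
The full chord = 2 × 7 × sin(45°) = 7*sqrt(2).

7*sqrt(2)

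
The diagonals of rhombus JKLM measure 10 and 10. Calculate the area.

The diagonals of a rhombus divide it into four right triangles.
Each triangle has legs 10/ 2 = 5 and 10/2 = 5, so each has area (1/2)*5*5 = 25/2.
Four such triangles give total area = (d1 * d2) / 2 = 50.

50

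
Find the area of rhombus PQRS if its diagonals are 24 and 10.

Area of a rhombus = (d1 * d2) / 2
Area = (24 * 10) / 2
Area = 240 / 2
Area = 120

120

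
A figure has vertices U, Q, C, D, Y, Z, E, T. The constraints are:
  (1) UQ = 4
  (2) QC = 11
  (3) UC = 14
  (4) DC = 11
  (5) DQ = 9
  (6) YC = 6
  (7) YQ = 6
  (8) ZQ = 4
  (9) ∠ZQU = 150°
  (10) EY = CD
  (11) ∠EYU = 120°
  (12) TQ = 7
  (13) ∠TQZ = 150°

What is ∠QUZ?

Step 1: By the law of cosines on triangle UQZ: UZ² = 4² + 4² − 2·4·4·cos(150°) = 59.71, so UZ ≈ 7.73.
Step 2: By the inverse law of cosines on triangle QUZ: cos(∠QUZ) = (4² + 7.73² − 4²) / (2·4·7.73) = 59.71/61.82 = 0.9659, so ∠QUZ = 15°.

Therefore, the measure of angle ∠QUZ = 15°.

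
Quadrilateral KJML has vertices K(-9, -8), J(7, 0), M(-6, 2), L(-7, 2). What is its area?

Using the Shoelace formula for a quadrilateral (vertices in order):
Area = (1/2)|sum of (x_i * y_(i+1) - x_(i+1) * y_i)|
Terms: (-9*0 - 7*-8) = 56, (7*2 - -6*0) = 14, (-6*2 - -7*2) = 2, (-7*-8 - -9*2) = 74
Sum = 146
Area = (1/2)(146) = 73

73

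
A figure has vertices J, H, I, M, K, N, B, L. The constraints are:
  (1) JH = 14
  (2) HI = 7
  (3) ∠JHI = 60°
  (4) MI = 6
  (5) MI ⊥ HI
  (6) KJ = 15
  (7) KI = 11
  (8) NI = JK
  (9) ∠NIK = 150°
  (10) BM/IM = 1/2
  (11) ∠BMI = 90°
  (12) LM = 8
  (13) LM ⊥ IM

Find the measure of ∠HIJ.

Step 1: By the law of cosines on triangle IHJ: IJ² = 7² + 14² − 2·7·14·cos(60°) = 147, so IJ = 7·√3.
Step 2: By the inverse law of cosines on triangle HIJ: cos(∠HIJ) = (7² + (7·√3)² − 14²) / (2·7·7·√3) = 0/169.74 = 0, so ∠HIJ = 90°.

Therefore, the measure of angle ∠HIJ = 90°.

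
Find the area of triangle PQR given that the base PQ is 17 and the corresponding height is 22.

A triangle's area is half the area of a rectangle with the same base and height.
Area = (1/2) * 17 * 22 = 187.

187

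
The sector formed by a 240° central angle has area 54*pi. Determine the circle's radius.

r² = 360 × 54*pi / (π × 240) = 81, so r = 9.

9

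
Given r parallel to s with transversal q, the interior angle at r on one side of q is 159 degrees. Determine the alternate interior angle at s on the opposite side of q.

Alternate interior angles lie on opposite sides of the transversal, between the parallel lines.
By the alternate interior angle theorem, they are equal: 159 degrees.

159 degrees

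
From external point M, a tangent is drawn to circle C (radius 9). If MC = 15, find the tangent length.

tangent = √(d² - r²) = √(15² - 9²) = √(225 - 81) = √144 = 12

12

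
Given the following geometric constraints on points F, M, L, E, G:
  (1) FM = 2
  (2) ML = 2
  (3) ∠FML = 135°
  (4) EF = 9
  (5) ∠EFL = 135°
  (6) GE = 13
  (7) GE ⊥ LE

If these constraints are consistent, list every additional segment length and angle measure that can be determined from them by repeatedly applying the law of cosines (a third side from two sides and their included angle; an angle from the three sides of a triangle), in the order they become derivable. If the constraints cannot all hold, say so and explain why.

The constraints are consistent. Derivable facts, in order:
After 1 step:
- FL ≈ 3.7
After 2 steps:
- LE ≈ 11.9
- ∠FLM = 22.5°
- ∠LFM = 22.5°
After 3 steps:
- LG ≈ 17.63
- ∠ELF = 32.32°
- ∠FEL = 12.68°
After 4 steps:
- ∠EGL = 42.48°
- ∠ELG = 47.52°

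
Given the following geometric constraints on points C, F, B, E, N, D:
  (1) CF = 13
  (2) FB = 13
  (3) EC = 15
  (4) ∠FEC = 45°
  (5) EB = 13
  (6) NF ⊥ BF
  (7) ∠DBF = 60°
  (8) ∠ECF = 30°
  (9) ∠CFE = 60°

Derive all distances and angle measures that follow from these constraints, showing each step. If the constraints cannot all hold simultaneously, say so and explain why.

These constraints are not satisfiable: (4), (8) and (9) are the three interior angles of triangle FEC, which must sum to 180°, but 45° + 30° + 60° = 135°. No planar figure meets all of them, so nothing further can be derived.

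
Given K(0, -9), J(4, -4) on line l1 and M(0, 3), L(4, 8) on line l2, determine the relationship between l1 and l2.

Slope of line 1: m1 = (-4 - -9)/(4 - 0) = 5/4 = 5/4
Slope of line 2: m2 = (8 - 3)/(4 - 0) = 5/4 = 5/4
m1 = m2, so the lines are parallel.

Parallel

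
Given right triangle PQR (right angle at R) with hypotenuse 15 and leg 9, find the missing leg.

QR = sqrt(15^2 - 9^2) = sqrt(144) = 12

12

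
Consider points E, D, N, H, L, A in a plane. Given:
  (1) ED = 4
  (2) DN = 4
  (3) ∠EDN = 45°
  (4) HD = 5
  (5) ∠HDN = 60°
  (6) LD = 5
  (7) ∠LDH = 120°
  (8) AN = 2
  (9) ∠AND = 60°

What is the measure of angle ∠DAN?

Step 1: By the law of cosines on triangle AND: AD² = 2² + 4² − 2·2·4·cos(60°) = 12, so AD = 2·√3.
Step 2: By the inverse law of cosines on triangle DAN: cos(∠DAN) = ((2·√3)² + 2² − 4²) / (2·2·√3·2) = 0/13.86 = 0, so ∠DAN = 90°.

Therefore, the measure of angle ∠DAN = 90°.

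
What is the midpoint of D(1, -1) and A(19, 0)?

M = ((x₁ + x₂)/2, (y₁ + y₂)/2)
= ((1 + 19)/2, (-1 + 0)/2)
= (20/2, -1/2) = (10, -1/2)

(10, -1/2)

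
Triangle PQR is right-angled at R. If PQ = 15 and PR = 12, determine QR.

QR = sqrt(15^2 - 12^2) = sqrt(81) = 9

9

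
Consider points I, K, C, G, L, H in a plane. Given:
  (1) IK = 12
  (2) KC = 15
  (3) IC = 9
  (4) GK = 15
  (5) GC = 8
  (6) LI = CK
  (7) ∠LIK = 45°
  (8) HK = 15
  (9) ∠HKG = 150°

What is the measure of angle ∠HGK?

Step 1: By the law of cosines on triangle GKH: GH² = 15² + 15² − 2·15·15·cos(150°) = 839.71, so GH ≈ 28.98.
Step 2: By the inverse law of cosines on triangle HGK: cos(∠HGK) = (28.98² + 15² − 15²) / (2·28.98·15) = 839.71/869.33 = 0.9659, so ∠HGK = 15°.

Therefore, the measure of angle ∠HGK = 15°.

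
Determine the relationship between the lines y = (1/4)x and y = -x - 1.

Slope of line 1: m1 = 1/4
Slope of line 2: m2 = -1
m1 != m2 and m1*m2 = -1/4 != -1. Neither.

Neither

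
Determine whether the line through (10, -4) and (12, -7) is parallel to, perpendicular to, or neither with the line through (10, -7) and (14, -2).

Slope of line 1: m1 = (-7 - -4)/(12 - 10) = -3/2 = -3/2
Slope of line 2: m2 = (-2 - -7)/(14 - 10) = 5/4 = 5/4
m1 != m2 (-3/2 != 5/4), so not parallel.
m1 * m2 = (-3/2) * (5/4) = -15/8 != -1, so not perpendicular.
The lines are neither parallel nor perpendicular.

Neither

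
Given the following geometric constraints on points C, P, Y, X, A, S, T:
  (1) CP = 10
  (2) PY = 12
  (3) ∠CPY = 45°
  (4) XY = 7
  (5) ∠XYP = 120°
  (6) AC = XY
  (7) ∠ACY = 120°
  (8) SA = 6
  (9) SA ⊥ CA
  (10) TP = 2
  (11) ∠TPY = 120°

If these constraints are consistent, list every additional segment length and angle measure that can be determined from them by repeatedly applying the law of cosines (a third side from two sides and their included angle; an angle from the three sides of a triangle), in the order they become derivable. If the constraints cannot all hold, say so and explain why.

The constraints are consistent. Derivable facts, in order:
After 1 step:
- CS = √85
- CY ≈ 8.62
- PX ≈ 16.64
- YT = 2·√43
After 2 steps:
- YA ≈ 13.55
- ∠ACS = 40.6°
- ∠ASC = 49.4°
- ∠CYP = 55.12°
- ∠PCY = 79.88°
- ∠PTY = 52.41°
- ∠PXY = 38.64°
- ∠PYT = 7.59°
- ∠XPY = 21.36°
After 3 steps:
- ∠AYC = 26.57°
- ∠CAY = 33.43°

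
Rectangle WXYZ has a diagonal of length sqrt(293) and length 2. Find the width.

Using the Pythagorean theorem: d^2 = a^2 + b^2
b^2 = d^2 - a^2
b^2 = 293 - 4
b^2 = 289
b = sqrt(289) = 17

17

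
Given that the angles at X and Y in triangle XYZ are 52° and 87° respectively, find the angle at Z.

Let angle Z = x. Then 52 + 87 + x = 180.
x = 180 - 139 = 41 degrees.

41 degrees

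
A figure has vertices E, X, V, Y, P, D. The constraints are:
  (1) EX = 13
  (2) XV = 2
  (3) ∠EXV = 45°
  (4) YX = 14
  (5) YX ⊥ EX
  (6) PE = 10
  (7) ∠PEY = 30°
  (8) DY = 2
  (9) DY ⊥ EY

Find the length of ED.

Step 1: By the law of cosines on triangle EXY: EY² = 13² + 14² − 2·13·14·cos(90°) = 365, so EY ≈ 19.1.
Step 2: By the law of cosines on triangle EYD: ED² = 19.1² + 2² − 2·19.1·2·cos(90°) = 369, so ED = 3·√41.

Therefore, the length of ED = 3·√41.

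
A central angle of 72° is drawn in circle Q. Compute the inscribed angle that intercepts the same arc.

By the inscribed angle theorem, the inscribed angle is half the central angle.
Inscribed angle = 72° / 2 = 36°

36°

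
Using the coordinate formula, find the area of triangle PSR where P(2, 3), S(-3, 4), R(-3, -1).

Shoelace: Area = (1/2)|2(4--1) + -3(-1-3) + -3(3-4)| = (1/2)(25) = 25/2

25/2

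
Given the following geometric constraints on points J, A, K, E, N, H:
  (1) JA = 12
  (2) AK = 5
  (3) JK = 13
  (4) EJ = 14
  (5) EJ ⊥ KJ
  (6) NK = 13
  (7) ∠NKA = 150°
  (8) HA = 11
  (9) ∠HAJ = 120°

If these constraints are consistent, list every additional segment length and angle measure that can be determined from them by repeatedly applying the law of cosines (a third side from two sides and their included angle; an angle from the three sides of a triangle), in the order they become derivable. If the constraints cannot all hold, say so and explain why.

The constraints are consistent. Derivable facts, in order:
After 1 step:
- AN ≈ 17.51
- JH ≈ 19.92
- KE ≈ 19.1
- ∠AJK = 22.62°
- ∠AKJ = 67.38°
- ∠JAK = 90°
After 2 steps:
- ∠AHJ = 31.44°
- ∠AJH = 28.56°
- ∠ANK = 8.21°
- ∠EKJ = 47.12°
- ∠JEK = 42.88°
- ∠KAN = 21.79°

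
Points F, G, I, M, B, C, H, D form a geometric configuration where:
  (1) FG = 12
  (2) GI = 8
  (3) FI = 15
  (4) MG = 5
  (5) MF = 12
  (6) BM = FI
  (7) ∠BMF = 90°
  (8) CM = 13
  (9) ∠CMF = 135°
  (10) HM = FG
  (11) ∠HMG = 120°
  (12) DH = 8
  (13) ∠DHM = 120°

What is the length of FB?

From the given relations: BM = FI = 15.
Step 1: By the law of cosines on triangle FMB: FB² = 12² + 15² − 2·12·15·cos(90°) = 369, so FB = 3·√41.

Therefore, the length of FB = 3·√41.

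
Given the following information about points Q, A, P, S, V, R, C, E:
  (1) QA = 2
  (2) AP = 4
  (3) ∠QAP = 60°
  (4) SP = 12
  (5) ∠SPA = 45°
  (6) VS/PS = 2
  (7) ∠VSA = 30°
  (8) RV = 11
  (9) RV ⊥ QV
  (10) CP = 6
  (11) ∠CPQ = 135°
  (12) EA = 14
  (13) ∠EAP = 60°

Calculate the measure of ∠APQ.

Step 1: By the law of cosines on triangle PAQ: PQ² = 4² + 2² − 2·4·2·cos(60°) = 12, so PQ = 2·√3.
Step 2: By the inverse law of cosines on triangle APQ: cos(∠APQ) = (4² + (2·√3)² − 2²) / (2·4·2·√3) = 24/27.71 = 0.866, so ∠APQ = 30°.

Therefore, the measure of angle ∠APQ = 30°.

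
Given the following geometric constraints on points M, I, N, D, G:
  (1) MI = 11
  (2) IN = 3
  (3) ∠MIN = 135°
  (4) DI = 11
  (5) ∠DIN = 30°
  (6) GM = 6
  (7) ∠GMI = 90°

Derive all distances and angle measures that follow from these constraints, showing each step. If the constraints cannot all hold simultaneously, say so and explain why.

The constraints are consistent.

Step 1: From MI = 11, IN = 3, and ∠MIN = 135°, by the law of cosines:
  MN² = MI² + IN² - 2·MI·IN·cos(135°) = 121 + 9 + 46.67 = 176.7
  MN ≈ 13.29

Step 2: From IM = 11, MG = 6, and ∠IMG = 90°, by the law of cosines:
  IG² = IM² + MG² - 2·IM·MG·cos(90°) = 121 + 36 - 0 = 157
  IG = √157

Step 3: From NI = 3, ID = 11, and ∠NID = 30°, by the law of cosines:
  ND² = NI² + ID² - 2·NI·ID·cos(30°) = 9 + 121 - 57.16 = 72.84
  ND ≈ 8.53

Step 4: From MI = 11, MN = 13.29, IN = 3, by the inverse law of cosines:
  cos(∠IMN) = (MI² + MN² - IN²) / (2·MI·MN)
  ∠IMN = 9.18°

Step 5: From IG = √157, IM = 11, GM = 6, by the inverse law of cosines:
  cos(∠GIM) = (IG² + IM² - GM²) / (2·IG·IM)
  ∠GIM = 28.61°

Step 6: From ND = 8.53, NI = 3, DI = 11, by the inverse law of cosines:
  cos(∠DNI) = (ND² + NI² - DI²) / (2·ND·NI)
  ∠DNI = 139.88°

Step 7: From NI = 3, NM = 13.29, IM = 11, by the inverse law of cosines:
  cos(∠INM) = (NI² + NM² - IM²) / (2·NI·NM)
  ∠INM = 35.82°

Step 8: From DI = 11, DN = 8.53, IN = 3, by the inverse law of cosines:
  cos(∠IDN) = (DI² + DN² - IN²) / (2·DI·DN)
  ∠IDN = 10.12°

Step 9: From GI = √157, GM = 6, IM = 11, by the inverse law of cosines:
  cos(∠IGM) = (GI² + GM² - IM²) / (2·GI·GM)
  ∠IGM = 61.39°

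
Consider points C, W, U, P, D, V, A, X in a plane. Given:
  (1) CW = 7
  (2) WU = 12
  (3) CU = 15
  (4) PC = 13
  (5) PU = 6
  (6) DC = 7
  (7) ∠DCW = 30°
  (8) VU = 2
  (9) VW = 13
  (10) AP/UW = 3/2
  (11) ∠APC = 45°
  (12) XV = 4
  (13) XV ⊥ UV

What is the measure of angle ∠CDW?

Step 1: By the law of cosines on triangle DCW: DW² = 7² + 7² − 2·7·7·cos(30°) = 13.13, so DW ≈ 3.62.
Step 2: By the inverse law of cosines on triangle CDW: cos(∠CDW) = (7² + 3.62² − 7²) / (2·7·3.62) = 13.13/50.73 = 0.2588, so ∠CDW = 75°.

Therefore, the measure of angle ∠CDW = 75°.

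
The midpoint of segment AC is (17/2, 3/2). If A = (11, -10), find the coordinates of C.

Using the midpoint formula: M = ((x1 + x2)/2, (y1 + y2)/2)
We know M = (17/2, 3/2) and A = (11, -10)
For x: 17/2 = (11 + x2)/2, so x2 = 2*17/2 - 11 = 6
For y: 3/2 = (-10 + y2)/2, so y2 = 2*3/2 - -10 = 13
C = (6, 13)

(6, 13)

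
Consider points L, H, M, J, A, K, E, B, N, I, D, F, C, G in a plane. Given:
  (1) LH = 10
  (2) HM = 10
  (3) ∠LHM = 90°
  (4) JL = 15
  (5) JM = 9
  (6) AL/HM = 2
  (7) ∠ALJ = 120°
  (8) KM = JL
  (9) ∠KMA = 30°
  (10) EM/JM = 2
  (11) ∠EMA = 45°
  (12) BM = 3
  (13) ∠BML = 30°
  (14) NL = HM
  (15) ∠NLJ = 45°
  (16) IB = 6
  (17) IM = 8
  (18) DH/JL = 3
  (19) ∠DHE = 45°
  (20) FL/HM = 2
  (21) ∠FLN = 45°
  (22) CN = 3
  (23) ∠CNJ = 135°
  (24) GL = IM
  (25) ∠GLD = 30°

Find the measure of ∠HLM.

Step 1: By the law of cosines on triangle LHM: LM² = 10² + 10² − 2·10·10·cos(90°) = 200, so LM = 10·√2.
Step 2: By the inverse law of cosines on triangle HLM: cos(∠HLM) = (10² + (10·√2)² − 10²) / (2·10·10·√2) = 200/282.84 = 0.7071, so ∠HLM = 45°.

Therefore, the measure of angle ∠HLM = 45°.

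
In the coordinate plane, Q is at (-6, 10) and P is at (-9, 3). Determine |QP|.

d = sqrt((-3)^2 + (-7)^2) = sqrt(58)

sqrt(58)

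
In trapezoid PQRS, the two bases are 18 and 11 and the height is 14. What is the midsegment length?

The midsegment (median) of a trapezoid connects the midpoints of the non-parallel sides.
Its length is the average of the two bases: (18 + 11) / 2 = 29/2.

29/2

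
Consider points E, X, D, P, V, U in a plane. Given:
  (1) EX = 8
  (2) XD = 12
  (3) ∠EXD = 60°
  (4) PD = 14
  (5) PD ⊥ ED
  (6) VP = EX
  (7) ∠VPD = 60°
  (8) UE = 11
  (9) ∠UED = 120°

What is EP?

Step 1: By the law of cosines on triangle EXD: ED² = 8² + 12² − 2·8·12·cos(60°) = 112, so ED = 4·√7.
Step 2: By the law of cosines on triangle EDP: EP² = (4·√7)² + 14² − 2·4·√7·14·cos(90°) = 308, so EP = 2·√77.

Therefore, the length of EP = 2·√77.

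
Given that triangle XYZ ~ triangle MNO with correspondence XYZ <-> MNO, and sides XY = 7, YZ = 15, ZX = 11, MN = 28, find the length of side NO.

Since the triangles are similar, the ratio of corresponding sides is constant.
Scale factor k = MN / XY = 28 / 7 = 4
NO = k * YZ = 4 * 15 = 60

60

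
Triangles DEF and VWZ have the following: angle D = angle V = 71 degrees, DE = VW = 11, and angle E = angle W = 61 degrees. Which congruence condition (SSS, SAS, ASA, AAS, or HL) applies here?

Consider the given information: angle D = angle V = 71 degrees, DE = VW = 11, and angle E = angle W = 61 degrees
This is not SAS or AAS: SAS requires two sides and the included angle between them. AAS requires two angles and a non-included side.
The correct criterion is ASA. Two pairs of corresponding angles and the included side are equal (Angle-Side-Angle).

ASA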